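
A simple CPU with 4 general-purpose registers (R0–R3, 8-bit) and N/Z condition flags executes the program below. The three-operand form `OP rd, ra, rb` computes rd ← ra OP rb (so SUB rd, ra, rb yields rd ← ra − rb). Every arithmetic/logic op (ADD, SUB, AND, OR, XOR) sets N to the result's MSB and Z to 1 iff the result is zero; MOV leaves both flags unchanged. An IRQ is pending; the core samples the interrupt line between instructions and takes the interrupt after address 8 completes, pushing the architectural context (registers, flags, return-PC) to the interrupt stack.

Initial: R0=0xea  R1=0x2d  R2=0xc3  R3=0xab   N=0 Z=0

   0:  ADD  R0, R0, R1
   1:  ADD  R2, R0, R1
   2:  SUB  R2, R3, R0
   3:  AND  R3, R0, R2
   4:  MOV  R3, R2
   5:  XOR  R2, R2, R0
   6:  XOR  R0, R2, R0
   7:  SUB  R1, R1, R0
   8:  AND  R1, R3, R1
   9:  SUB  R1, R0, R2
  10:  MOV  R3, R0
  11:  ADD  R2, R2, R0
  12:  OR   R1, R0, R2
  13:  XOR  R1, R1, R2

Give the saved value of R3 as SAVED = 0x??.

SAVED = 0x94

after  0: R0=0x17 R1=0x2d R2=0xc3 R3=0xab  N=0 Z=0
after  1: R0=0x17 R1=0x2d R2=0x44 R3=0xab  N=0 Z=0
after  2: R0=0x17 R1=0x2d R2=0x94 R3=0xab  N=1 Z=0
after  3: R0=0x17 R1=0x2d R2=0x94 R3=0x14  N=0 Z=0
after  4: R0=0x17 R1=0x2d R2=0x94 R3=0x94  N=0 Z=0
after  5: R0=0x17 R1=0x2d R2=0x83 R3=0x94  N=1 Z=0
after  6: R0=0x94 R1=0x2d R2=0x83 R3=0x94  N=1 Z=0
after  7: R0=0x94 R1=0x99 R2=0x83 R3=0x94  N=1 Z=0
after  8: R0=0x94 R1=0x90 R2=0x83 R3=0x94  N=1 Z=0
-- IRQ taken; context saved, return-PC = 9 --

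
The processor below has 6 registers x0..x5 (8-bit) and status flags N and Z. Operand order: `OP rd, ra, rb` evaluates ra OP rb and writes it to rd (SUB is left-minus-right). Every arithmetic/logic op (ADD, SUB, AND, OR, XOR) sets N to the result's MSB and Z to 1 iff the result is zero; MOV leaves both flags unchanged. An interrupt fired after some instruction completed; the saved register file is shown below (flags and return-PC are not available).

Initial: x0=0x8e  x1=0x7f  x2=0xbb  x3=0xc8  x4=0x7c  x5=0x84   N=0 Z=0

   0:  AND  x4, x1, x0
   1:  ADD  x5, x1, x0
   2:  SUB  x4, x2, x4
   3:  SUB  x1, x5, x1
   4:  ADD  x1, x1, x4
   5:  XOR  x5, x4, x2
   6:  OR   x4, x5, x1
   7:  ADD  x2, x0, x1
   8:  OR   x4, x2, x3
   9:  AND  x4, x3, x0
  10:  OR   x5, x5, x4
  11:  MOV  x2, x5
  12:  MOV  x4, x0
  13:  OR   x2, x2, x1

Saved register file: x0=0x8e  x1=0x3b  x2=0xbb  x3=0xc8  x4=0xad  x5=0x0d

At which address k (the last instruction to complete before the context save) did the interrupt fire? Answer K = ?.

after  0: x0=0x8e x1=0x7f x2=0xbb x3=0xc8 x4=0x0e x5=0x84  N=0 Z=0
after  1: x0=0x8e x1=0x7f x2=0xbb x3=0xc8 x4=0x0e x5=0x0d  N=0 Z=0
after  2: x0=0x8e x1=0x7f x2=0xbb x3=0xc8 x4=0xad x5=0x0d  N=1 Z=0
after  3: x0=0x8e x1=0x8e x2=0xbb x3=0xc8 x4=0xad x5=0x0d  N=1 Z=0
after  4: x0=0x8e x1=0x3b x2=0xbb x3=0xc8 x4=0xad x5=0x0d  N=0 Z=0
-- IRQ taken; context saved, return-PC = 5 --

K = 4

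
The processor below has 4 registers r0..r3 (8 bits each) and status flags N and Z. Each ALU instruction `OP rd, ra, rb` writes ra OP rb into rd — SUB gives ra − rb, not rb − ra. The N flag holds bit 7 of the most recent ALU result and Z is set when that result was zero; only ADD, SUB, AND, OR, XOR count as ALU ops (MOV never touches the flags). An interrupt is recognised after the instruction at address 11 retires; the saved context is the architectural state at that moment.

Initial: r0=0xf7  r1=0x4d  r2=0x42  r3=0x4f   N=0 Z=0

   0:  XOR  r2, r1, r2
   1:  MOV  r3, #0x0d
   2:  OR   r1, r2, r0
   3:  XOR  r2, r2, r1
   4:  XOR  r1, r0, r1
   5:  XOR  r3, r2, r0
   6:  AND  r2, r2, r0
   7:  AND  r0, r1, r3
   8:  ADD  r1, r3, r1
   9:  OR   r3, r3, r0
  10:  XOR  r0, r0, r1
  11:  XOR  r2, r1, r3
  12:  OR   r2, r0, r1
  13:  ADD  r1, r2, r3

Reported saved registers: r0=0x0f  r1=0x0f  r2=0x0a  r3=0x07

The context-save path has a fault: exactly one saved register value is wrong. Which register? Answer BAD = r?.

BAD = r2

after  0: r0=0xf7 r1=0x4d r2=0x0f r3=0x4f  N=0 Z=0
after  1: r0=0xf7 r1=0x4d r2=0x0f r3=0x0d  N=0 Z=0
after  2: r0=0xf7 r1=0xff r2=0x0f r3=0x0d  N=1 Z=0
after  3: r0=0xf7 r1=0xff r2=0xf0 r3=0x0d  N=1 Z=0
after  4: r0=0xf7 r1=0x08 r2=0xf0 r3=0x0d  N=0 Z=0
after  5: r0=0xf7 r1=0x08 r2=0xf0 r3=0x07  N=0 Z=0
after  6: r0=0xf7 r1=0x08 r2=0xf0 r3=0x07  N=1 Z=0
after  7: r0=0x00 r1=0x08 r2=0xf0 r3=0x07  N=0 Z=1
after  8: r0=0x00 r1=0x0f r2=0xf0 r3=0x07  N=0 Z=0
after  9: r0=0x00 r1=0x0f r2=0xf0 r3=0x07  N=0 Z=0
after 10: r0=0x0f r1=0x0f r2=0xf0 r3=0x07  N=0 Z=0
after 11: r0=0x0f r1=0x0f r2=0x08 r3=0x07  N=0 Z=0
-- IRQ taken; context saved, return-PC = 12 --
mismatch: r2: reported 0x0a vs actual 0x08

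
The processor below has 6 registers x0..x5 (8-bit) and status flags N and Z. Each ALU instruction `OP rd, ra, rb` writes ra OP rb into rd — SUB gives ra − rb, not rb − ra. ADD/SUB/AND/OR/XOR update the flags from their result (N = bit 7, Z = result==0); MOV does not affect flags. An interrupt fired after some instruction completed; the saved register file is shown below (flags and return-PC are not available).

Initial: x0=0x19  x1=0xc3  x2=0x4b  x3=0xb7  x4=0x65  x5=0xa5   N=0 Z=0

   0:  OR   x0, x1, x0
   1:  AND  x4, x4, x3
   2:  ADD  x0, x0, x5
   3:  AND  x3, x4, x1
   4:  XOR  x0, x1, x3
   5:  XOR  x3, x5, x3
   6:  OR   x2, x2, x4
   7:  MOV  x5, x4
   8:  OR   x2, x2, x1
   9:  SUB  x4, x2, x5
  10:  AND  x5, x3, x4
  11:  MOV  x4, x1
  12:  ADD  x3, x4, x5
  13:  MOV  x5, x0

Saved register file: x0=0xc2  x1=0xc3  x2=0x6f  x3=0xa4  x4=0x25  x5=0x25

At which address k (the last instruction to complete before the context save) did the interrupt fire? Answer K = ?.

after  0: x0=0xdb x1=0xc3 x2=0x4b x3=0xb7 x4=0x65 x5=0xa5  N=1 Z=0
after  1: x0=0xdb x1=0xc3 x2=0x4b x3=0xb7 x4=0x25 x5=0xa5  N=0 Z=0
after  2: x0=0x80 x1=0xc3 x2=0x4b x3=0xb7 x4=0x25 x5=0xa5  N=1 Z=0
after  3: x0=0x80 x1=0xc3 x2=0x4b x3=0x01 x4=0x25 x5=0xa5  N=0 Z=0
after  4: x0=0xc2 x1=0xc3 x2=0x4b x3=0x01 x4=0x25 x5=0xa5  N=1 Z=0
after  5: x0=0xc2 x1=0xc3 x2=0x4b x3=0xa4 x4=0x25 x5=0xa5  N=1 Z=0
after  6: x0=0xc2 x1=0xc3 x2=0x6f x3=0xa4 x4=0x25 x5=0xa5  N=0 Z=0
after  7: x0=0xc2 x1=0xc3 x2=0x6f x3=0xa4 x4=0x25 x5=0x25  N=0 Z=0
-- IRQ taken; context saved, return-PC = 8 --

K = 7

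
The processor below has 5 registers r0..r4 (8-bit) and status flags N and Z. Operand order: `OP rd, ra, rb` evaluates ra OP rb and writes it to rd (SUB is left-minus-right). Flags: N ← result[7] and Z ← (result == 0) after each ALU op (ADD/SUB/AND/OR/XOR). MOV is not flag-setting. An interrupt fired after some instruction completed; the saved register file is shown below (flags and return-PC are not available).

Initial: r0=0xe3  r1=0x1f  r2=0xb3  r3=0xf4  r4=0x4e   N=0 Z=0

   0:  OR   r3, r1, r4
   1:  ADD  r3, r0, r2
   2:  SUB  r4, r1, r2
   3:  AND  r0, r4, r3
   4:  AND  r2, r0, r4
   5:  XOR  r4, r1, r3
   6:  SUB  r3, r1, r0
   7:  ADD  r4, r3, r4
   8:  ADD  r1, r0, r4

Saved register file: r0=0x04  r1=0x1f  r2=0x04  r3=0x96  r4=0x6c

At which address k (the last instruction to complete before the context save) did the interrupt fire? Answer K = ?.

after  0: r0=0xe3 r1=0x1f r2=0xb3 r3=0x5f r4=0x4e  N=0 Z=0
after  1: r0=0xe3 r1=0x1f r2=0xb3 r3=0x96 r4=0x4e  N=1 Z=0
after  2: r0=0xe3 r1=0x1f r2=0xb3 r3=0x96 r4=0x6c  N=0 Z=0
after  3: r0=0x04 r1=0x1f r2=0xb3 r3=0x96 r4=0x6c  N=0 Z=0
after  4: r0=0x04 r1=0x1f r2=0x04 r3=0x96 r4=0x6c  N=0 Z=0
-- IRQ taken; context saved, return-PC = 5 --

K = 4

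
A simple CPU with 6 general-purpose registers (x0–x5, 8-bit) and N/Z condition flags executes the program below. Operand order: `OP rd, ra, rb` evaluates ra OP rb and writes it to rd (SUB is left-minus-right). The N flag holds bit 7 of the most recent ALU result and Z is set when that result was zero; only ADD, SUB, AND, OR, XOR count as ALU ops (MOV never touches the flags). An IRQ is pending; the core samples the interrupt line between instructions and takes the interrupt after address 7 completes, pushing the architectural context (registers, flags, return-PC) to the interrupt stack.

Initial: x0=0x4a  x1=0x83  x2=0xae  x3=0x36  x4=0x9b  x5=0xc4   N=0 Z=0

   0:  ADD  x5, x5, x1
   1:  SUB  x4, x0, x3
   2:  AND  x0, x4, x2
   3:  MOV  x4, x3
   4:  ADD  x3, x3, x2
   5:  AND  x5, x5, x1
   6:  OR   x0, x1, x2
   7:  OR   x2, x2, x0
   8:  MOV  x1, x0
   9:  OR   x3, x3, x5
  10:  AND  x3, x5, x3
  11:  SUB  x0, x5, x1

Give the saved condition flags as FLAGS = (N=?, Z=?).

after  0: x0=0x4a x1=0x83 x2=0xae x3=0x36 x4=0x9b x5=0x47  N=0 Z=0
after  1: x0=0x4a x1=0x83 x2=0xae x3=0x36 x4=0x14 x5=0x47  N=0 Z=0
after  2: x0=0x04 x1=0x83 x2=0xae x3=0x36 x4=0x14 x5=0x47  N=0 Z=0
after  3: x0=0x04 x1=0x83 x2=0xae x3=0x36 x4=0x36 x5=0x47  N=0 Z=0
after  4: x0=0x04 x1=0x83 x2=0xae x3=0xe4 x4=0x36 x5=0x47  N=1 Z=0
after  5: x0=0x04 x1=0x83 x2=0xae x3=0xe4 x4=0x36 x5=0x03  N=0 Z=0
after  6: x0=0xaf x1=0x83 x2=0xae x3=0xe4 x4=0x36 x5=0x03  N=1 Z=0
after  7: x0=0xaf x1=0x83 x2=0xaf x3=0xe4 x4=0x36 x5=0x03  N=1 Z=0
-- IRQ taken; context saved, return-PC = 8 --

FLAGS = (N=1, Z=0)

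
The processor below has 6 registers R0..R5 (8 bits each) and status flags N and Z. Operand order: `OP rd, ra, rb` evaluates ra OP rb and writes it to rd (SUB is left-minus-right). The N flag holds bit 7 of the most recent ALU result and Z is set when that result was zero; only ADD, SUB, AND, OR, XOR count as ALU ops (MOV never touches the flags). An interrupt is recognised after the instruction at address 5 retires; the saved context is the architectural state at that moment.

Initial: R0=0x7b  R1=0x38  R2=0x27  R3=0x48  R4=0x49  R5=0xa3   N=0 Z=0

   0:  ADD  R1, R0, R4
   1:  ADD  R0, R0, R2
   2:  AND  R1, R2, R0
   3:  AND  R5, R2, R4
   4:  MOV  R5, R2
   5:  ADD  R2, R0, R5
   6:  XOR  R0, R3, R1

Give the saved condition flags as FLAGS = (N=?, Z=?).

FLAGS = (N=1, Z=0)

after  0: R0=0x7b R1=0xc4 R2=0x27 R3=0x48 R4=0x49 R5=0xa3  N=1 Z=0
after  1: R0=0xa2 R1=0xc4 R2=0x27 R3=0x48 R4=0x49 R5=0xa3  N=1 Z=0
after  2: R0=0xa2 R1=0x22 R2=0x27 R3=0x48 R4=0x49 R5=0xa3  N=0 Z=0
after  3: R0=0xa2 R1=0x22 R2=0x27 R3=0x48 R4=0x49 R5=0x01  N=0 Z=0
after  4: R0=0xa2 R1=0x22 R2=0x27 R3=0x48 R4=0x49 R5=0x27  N=0 Z=0
after  5: R0=0xa2 R1=0x22 R2=0xc9 R3=0x48 R4=0x49 R5=0x27  N=1 Z=0
-- IRQ taken; context saved, return-PC = 6 --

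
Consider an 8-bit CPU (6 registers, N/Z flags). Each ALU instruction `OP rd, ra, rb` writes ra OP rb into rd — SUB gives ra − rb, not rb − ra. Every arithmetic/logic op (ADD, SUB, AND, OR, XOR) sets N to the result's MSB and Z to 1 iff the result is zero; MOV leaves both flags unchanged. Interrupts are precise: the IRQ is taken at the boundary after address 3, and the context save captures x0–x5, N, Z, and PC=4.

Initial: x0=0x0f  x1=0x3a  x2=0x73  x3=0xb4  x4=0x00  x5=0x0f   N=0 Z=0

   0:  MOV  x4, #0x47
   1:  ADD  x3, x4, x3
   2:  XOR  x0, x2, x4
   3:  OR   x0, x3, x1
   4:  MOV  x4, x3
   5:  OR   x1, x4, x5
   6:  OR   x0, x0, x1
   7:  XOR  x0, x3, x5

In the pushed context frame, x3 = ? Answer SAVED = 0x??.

SAVED = 0xfb

after  0: x0=0x0f x1=0x3a x2=0x73 x3=0xb4 x4=0x47 x5=0x0f  N=0 Z=0
after  1: x0=0x0f x1=0x3a x2=0x73 x3=0xfb x4=0x47 x5=0x0f  N=1 Z=0
after  2: x0=0x34 x1=0x3a x2=0x73 x3=0xfb x4=0x47 x5=0x0f  N=0 Z=0
after  3: x0=0xfb x1=0x3a x2=0x73 x3=0xfb x4=0x47 x5=0x0f  N=1 Z=0
-- IRQ taken; context saved, return-PC = 4 --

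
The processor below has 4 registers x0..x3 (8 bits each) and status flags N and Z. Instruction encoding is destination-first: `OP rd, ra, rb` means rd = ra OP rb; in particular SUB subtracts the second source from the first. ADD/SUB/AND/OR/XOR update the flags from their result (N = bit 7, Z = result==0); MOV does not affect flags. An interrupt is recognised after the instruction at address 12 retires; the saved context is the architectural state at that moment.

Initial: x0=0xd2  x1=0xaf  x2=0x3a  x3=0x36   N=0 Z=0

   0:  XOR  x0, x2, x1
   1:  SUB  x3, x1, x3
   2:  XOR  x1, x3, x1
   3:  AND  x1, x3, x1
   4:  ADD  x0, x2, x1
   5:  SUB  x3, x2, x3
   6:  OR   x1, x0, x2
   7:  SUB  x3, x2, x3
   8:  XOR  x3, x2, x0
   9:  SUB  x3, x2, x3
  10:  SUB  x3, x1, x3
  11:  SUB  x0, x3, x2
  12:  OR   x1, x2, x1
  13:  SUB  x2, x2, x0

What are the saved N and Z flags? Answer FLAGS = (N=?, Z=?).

FLAGS = (N=1, Z=0)

after  0: x0=0x95 x1=0xaf x2=0x3a x3=0x36  N=1 Z=0
after  1: x0=0x95 x1=0xaf x2=0x3a x3=0x79  N=0 Z=0
after  2: x0=0x95 x1=0xd6 x2=0x3a x3=0x79  N=1 Z=0
after  3: x0=0x95 x1=0x50 x2=0x3a x3=0x79  N=0 Z=0
after  4: x0=0x8a x1=0x50 x2=0x3a x3=0x79  N=1 Z=0
after  5: x0=0x8a x1=0x50 x2=0x3a x3=0xc1  N=1 Z=0
after  6: x0=0x8a x1=0xba x2=0x3a x3=0xc1  N=1 Z=0
after  7: x0=0x8a x1=0xba x2=0x3a x3=0x79  N=0 Z=0
after  8: x0=0x8a x1=0xba x2=0x3a x3=0xb0  N=1 Z=0
after  9: x0=0x8a x1=0xba x2=0x3a x3=0x8a  N=1 Z=0
after 10: x0=0x8a x1=0xba x2=0x3a x3=0x30  N=0 Z=0
after 11: x0=0xf6 x1=0xba x2=0x3a x3=0x30  N=1 Z=0
after 12: x0=0xf6 x1=0xba x2=0x3a x3=0x30  N=1 Z=0
-- IRQ taken; context saved, return-PC = 13 --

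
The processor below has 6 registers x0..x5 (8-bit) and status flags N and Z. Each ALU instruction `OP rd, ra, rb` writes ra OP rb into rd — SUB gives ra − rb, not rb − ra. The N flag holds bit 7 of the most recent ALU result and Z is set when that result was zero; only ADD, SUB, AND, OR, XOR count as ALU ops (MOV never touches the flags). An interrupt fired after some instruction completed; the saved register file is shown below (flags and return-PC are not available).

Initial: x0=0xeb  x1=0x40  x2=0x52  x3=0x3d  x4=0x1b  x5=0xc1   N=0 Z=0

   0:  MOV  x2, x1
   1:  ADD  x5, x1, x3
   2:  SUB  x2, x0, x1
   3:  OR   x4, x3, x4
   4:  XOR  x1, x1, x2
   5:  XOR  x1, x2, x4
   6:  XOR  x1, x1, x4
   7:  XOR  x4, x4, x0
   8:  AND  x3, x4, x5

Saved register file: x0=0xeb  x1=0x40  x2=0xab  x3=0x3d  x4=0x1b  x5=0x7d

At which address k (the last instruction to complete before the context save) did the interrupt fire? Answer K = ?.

after  0: x0=0xeb x1=0x40 x2=0x40 x3=0x3d x4=0x1b x5=0xc1  N=0 Z=0
after  1: x0=0xeb x1=0x40 x2=0x40 x3=0x3d x4=0x1b x5=0x7d  N=0 Z=0
after  2: x0=0xeb x1=0x40 x2=0xab x3=0x3d x4=0x1b x5=0x7d  N=1 Z=0
-- IRQ taken; context saved, return-PC = 3 --

K = 2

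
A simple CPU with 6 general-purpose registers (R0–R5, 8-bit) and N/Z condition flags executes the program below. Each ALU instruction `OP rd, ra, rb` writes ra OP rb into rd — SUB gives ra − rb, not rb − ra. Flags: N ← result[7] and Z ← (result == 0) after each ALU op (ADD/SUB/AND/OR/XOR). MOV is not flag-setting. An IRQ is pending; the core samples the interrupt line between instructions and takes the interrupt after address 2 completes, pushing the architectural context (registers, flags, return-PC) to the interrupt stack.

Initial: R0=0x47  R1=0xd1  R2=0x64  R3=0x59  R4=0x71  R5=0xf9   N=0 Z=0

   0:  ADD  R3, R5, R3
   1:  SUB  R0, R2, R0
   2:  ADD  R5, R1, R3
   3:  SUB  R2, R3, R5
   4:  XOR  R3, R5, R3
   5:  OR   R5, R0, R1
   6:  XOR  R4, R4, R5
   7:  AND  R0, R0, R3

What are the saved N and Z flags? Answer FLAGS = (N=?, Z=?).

FLAGS = (N=0, Z=0)

after  0: R0=0x47 R1=0xd1 R2=0x64 R3=0x52 R4=0x71 R5=0xf9  N=0 Z=0
after  1: R0=0x1d R1=0xd1 R2=0x64 R3=0x52 R4=0x71 R5=0xf9  N=0 Z=0
after  2: R0=0x1d R1=0xd1 R2=0x64 R3=0x52 R4=0x71 R5=0x23  N=0 Z=0
-- IRQ taken; context saved, return-PC = 3 --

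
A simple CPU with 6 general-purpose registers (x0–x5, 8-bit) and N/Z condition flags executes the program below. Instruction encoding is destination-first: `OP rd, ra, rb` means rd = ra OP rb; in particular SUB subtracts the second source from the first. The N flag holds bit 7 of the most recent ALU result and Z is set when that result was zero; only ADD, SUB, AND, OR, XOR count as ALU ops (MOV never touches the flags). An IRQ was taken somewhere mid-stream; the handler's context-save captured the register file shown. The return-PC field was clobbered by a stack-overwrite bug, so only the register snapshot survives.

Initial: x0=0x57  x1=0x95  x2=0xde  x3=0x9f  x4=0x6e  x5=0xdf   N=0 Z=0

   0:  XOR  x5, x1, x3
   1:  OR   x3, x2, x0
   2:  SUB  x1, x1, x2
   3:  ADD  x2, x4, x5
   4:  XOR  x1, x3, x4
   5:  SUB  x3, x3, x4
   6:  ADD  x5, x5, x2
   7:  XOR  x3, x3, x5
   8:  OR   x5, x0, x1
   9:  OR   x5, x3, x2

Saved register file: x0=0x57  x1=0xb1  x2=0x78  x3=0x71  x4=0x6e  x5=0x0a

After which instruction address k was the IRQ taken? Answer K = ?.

K = 5

after  0: x0=0x57 x1=0x95 x2=0xde x3=0x9f x4=0x6e x5=0x0a  N=0 Z=0
after  1: x0=0x57 x1=0x95 x2=0xde x3=0xdf x4=0x6e x5=0x0a  N=1 Z=0
after  2: x0=0x57 x1=0xb7 x2=0xde x3=0xdf x4=0x6e x5=0x0a  N=1 Z=0
after  3: x0=0x57 x1=0xb7 x2=0x78 x3=0xdf x4=0x6e x5=0x0a  N=0 Z=0
after  4: x0=0x57 x1=0xb1 x2=0x78 x3=0xdf x4=0x6e x5=0x0a  N=1 Z=0
after  5: x0=0x57 x1=0xb1 x2=0x78 x3=0x71 x4=0x6e x5=0x0a  N=0 Z=0
-- IRQ taken; context saved, return-PC = 6 --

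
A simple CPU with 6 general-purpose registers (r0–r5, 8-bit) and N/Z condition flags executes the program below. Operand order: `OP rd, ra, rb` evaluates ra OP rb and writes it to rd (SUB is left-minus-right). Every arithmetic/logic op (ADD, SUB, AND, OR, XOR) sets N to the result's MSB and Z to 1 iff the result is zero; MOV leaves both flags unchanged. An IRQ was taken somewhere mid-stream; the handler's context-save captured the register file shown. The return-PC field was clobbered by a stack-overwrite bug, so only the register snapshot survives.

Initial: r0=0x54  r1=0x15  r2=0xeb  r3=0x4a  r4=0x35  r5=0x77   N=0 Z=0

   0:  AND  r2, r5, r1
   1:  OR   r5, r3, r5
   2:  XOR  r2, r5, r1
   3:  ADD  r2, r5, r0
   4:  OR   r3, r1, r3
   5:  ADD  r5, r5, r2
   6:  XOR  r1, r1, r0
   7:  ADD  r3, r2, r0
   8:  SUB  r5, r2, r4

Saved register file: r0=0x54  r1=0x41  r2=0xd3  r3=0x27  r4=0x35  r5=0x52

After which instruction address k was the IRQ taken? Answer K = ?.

K = 7

after  0: r0=0x54 r1=0x15 r2=0x15 r3=0x4a r4=0x35 r5=0x77  N=0 Z=0
after  1: r0=0x54 r1=0x15 r2=0x15 r3=0x4a r4=0x35 r5=0x7f  N=0 Z=0
after  2: r0=0x54 r1=0x15 r2=0x6a r3=0x4a r4=0x35 r5=0x7f  N=0 Z=0
after  3: r0=0x54 r1=0x15 r2=0xd3 r3=0x4a r4=0x35 r5=0x7f  N=1 Z=0
after  4: r0=0x54 r1=0x15 r2=0xd3 r3=0x5f r4=0x35 r5=0x7f  N=0 Z=0
after  5: r0=0x54 r1=0x15 r2=0xd3 r3=0x5f r4=0x35 r5=0x52  N=0 Z=0
after  6: r0=0x54 r1=0x41 r2=0xd3 r3=0x5f r4=0x35 r5=0x52  N=0 Z=0
after  7: r0=0x54 r1=0x41 r2=0xd3 r3=0x27 r4=0x35 r5=0x52  N=0 Z=0
-- IRQ taken; context saved, return-PC = 8 --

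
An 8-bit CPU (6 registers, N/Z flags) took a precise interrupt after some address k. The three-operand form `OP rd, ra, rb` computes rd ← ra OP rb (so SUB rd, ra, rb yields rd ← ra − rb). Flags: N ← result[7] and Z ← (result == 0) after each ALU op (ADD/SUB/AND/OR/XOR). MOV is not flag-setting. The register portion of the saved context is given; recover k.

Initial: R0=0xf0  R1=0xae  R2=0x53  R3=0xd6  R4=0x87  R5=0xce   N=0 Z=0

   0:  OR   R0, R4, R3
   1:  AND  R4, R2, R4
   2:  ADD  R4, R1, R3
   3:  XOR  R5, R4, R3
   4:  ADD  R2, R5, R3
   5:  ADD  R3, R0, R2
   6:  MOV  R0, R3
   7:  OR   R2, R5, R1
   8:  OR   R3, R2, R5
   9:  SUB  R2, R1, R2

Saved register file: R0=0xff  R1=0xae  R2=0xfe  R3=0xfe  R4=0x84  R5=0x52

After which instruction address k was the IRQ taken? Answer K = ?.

after  0: R0=0xd7 R1=0xae R2=0x53 R3=0xd6 R4=0x87 R5=0xce  N=1 Z=0
after  1: R0=0xd7 R1=0xae R2=0x53 R3=0xd6 R4=0x03 R5=0xce  N=0 Z=0
after  2: R0=0xd7 R1=0xae R2=0x53 R3=0xd6 R4=0x84 R5=0xce  N=1 Z=0
after  3: R0=0xd7 R1=0xae R2=0x53 R3=0xd6 R4=0x84 R5=0x52  N=0 Z=0
after  4: R0=0xd7 R1=0xae R2=0x28 R3=0xd6 R4=0x84 R5=0x52  N=0 Z=0
after  5: R0=0xd7 R1=0xae R2=0x28 R3=0xff R4=0x84 R5=0x52  N=1 Z=0
after  6: R0=0xff R1=0xae R2=0x28 R3=0xff R4=0x84 R5=0x52  N=1 Z=0
after  7: R0=0xff R1=0xae R2=0xfe R3=0xff R4=0x84 R5=0x52  N=1 Z=0
after  8: R0=0xff R1=0xae R2=0xfe R3=0xfe R4=0x84 R5=0x52  N=1 Z=0
-- IRQ taken; context saved, return-PC = 9 --

K = 8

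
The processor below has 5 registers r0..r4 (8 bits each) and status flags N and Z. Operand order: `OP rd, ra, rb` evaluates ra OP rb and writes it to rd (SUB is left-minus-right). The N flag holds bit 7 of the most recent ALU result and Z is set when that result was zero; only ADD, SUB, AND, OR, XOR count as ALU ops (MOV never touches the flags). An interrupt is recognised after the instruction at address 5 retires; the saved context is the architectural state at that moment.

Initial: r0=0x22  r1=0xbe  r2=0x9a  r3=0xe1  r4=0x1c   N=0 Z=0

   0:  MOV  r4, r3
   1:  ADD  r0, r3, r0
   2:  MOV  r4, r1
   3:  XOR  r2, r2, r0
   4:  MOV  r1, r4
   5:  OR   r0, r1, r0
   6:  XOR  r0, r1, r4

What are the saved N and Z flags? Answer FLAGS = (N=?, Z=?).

FLAGS = (N=1, Z=0)

after  0: r0=0x22 r1=0xbe r2=0x9a r3=0xe1 r4=0xe1  N=0 Z=0
after  1: r0=0x03 r1=0xbe r2=0x9a r3=0xe1 r4=0xe1  N=0 Z=0
after  2: r0=0x03 r1=0xbe r2=0x9a r3=0xe1 r4=0xbe  N=0 Z=0
after  3: r0=0x03 r1=0xbe r2=0x99 r3=0xe1 r4=0xbe  N=1 Z=0
after  4: r0=0x03 r1=0xbe r2=0x99 r3=0xe1 r4=0xbe  N=1 Z=0
after  5: r0=0xbf r1=0xbe r2=0x99 r3=0xe1 r4=0xbe  N=1 Z=0
-- IRQ taken; context saved, return-PC = 6 --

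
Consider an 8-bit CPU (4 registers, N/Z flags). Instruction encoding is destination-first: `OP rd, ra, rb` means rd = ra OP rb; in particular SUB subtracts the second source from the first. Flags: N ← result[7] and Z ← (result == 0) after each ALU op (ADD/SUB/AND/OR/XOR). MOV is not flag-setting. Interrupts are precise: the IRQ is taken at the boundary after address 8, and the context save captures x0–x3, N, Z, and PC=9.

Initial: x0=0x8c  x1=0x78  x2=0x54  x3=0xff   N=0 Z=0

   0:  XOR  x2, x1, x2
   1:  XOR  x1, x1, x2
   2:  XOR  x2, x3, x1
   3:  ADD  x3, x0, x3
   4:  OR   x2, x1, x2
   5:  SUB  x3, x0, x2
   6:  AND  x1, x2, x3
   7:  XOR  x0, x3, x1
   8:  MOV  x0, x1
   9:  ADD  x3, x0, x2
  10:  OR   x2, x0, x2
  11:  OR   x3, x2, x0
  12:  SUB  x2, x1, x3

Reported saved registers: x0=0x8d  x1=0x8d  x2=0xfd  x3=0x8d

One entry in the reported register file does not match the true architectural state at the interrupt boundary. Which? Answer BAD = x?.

after  0: x0=0x8c x1=0x78 x2=0x2c x3=0xff  N=0 Z=0
after  1: x0=0x8c x1=0x54 x2=0x2c x3=0xff  N=0 Z=0
after  2: x0=0x8c x1=0x54 x2=0xab x3=0xff  N=1 Z=0
after  3: x0=0x8c x1=0x54 x2=0xab x3=0x8b  N=1 Z=0
after  4: x0=0x8c x1=0x54 x2=0xff x3=0x8b  N=1 Z=0
after  5: x0=0x8c x1=0x54 x2=0xff x3=0x8d  N=1 Z=0
after  6: x0=0x8c x1=0x8d x2=0xff x3=0x8d  N=1 Z=0
after  7: x0=0x00 x1=0x8d x2=0xff x3=0x8d  N=0 Z=1
after  8: x0=0x8d x1=0x8d x2=0xff x3=0x8d  N=0 Z=1
-- IRQ taken; context saved, return-PC = 9 --
mismatch: x2: reported 0xfd vs actual 0xff

BAD = x2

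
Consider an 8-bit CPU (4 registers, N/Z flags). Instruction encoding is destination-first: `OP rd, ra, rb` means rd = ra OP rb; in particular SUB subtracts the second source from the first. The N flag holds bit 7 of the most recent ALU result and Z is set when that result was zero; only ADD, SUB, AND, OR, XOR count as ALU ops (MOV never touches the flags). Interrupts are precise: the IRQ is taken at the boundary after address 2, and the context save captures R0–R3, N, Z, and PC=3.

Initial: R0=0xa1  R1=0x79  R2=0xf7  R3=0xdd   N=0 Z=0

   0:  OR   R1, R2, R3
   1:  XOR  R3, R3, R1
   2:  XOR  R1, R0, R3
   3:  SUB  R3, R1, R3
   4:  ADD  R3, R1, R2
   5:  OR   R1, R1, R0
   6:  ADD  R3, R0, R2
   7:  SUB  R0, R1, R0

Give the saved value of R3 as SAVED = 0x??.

SAVED = 0x22

after  0: R0=0xa1 R1=0xff R2=0xf7 R3=0xdd  N=1 Z=0
after  1: R0=0xa1 R1=0xff R2=0xf7 R3=0x22  N=0 Z=0
after  2: R0=0xa1 R1=0x83 R2=0xf7 R3=0x22  N=1 Z=0
-- IRQ taken; context saved, return-PC = 3 --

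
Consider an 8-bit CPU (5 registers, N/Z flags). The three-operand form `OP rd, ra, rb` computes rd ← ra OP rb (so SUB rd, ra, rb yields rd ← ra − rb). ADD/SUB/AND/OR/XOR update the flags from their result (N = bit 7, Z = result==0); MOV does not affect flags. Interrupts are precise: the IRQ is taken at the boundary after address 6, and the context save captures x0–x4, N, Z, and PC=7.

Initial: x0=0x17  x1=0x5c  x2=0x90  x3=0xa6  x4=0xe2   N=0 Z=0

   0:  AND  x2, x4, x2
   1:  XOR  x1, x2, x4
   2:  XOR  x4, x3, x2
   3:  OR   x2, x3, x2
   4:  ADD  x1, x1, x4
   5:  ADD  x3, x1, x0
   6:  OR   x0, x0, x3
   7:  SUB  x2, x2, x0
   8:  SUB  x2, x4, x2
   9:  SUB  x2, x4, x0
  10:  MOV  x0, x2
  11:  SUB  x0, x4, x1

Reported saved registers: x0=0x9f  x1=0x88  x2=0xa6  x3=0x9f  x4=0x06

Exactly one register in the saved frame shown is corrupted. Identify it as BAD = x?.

BAD = x4

after  0: x0=0x17 x1=0x5c x2=0x80 x3=0xa6 x4=0xe2  N=1 Z=0
after  1: x0=0x17 x1=0x62 x2=0x80 x3=0xa6 x4=0xe2  N=0 Z=0
after  2: x0=0x17 x1=0x62 x2=0x80 x3=0xa6 x4=0x26  N=0 Z=0
after  3: x0=0x17 x1=0x62 x2=0xa6 x3=0xa6 x4=0x26  N=1 Z=0
after  4: x0=0x17 x1=0x88 x2=0xa6 x3=0xa6 x4=0x26  N=1 Z=0
after  5: x0=0x17 x1=0x88 x2=0xa6 x3=0x9f x4=0x26  N=1 Z=0
after  6: x0=0x9f x1=0x88 x2=0xa6 x3=0x9f x4=0x26  N=1 Z=0
-- IRQ taken; context saved, return-PC = 7 --
mismatch: x4: reported 0x06 vs actual 0x26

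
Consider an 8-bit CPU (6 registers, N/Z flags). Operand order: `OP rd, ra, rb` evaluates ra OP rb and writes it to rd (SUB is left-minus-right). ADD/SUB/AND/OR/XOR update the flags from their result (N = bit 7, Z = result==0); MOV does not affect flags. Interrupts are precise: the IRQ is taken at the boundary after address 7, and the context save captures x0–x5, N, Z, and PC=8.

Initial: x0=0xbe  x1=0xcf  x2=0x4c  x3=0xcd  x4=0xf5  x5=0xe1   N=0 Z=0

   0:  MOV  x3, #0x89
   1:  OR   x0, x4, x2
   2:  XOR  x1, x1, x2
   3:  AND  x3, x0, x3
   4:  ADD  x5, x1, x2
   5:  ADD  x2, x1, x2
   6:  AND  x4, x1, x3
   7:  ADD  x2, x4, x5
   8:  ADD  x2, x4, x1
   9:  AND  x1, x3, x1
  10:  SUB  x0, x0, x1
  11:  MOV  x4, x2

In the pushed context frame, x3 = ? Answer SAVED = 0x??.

SAVED = 0x89

after  0: x0=0xbe x1=0xcf x2=0x4c x3=0x89 x4=0xf5 x5=0xe1  N=0 Z=0
after  1: x0=0xfd x1=0xcf x2=0x4c x3=0x89 x4=0xf5 x5=0xe1  N=1 Z=0
after  2: x0=0xfd x1=0x83 x2=0x4c x3=0x89 x4=0xf5 x5=0xe1  N=1 Z=0
after  3: x0=0xfd x1=0x83 x2=0x4c x3=0x89 x4=0xf5 x5=0xe1  N=1 Z=0
after  4: x0=0xfd x1=0x83 x2=0x4c x3=0x89 x4=0xf5 x5=0xcf  N=1 Z=0
after  5: x0=0xfd x1=0x83 x2=0xcf x3=0x89 x4=0xf5 x5=0xcf  N=1 Z=0
after  6: x0=0xfd x1=0x83 x2=0xcf x3=0x89 x4=0x81 x5=0xcf  N=1 Z=0
after  7: x0=0xfd x1=0x83 x2=0x50 x3=0x89 x4=0x81 x5=0xcf  N=0 Z=0
-- IRQ taken; context saved, return-PC = 8 --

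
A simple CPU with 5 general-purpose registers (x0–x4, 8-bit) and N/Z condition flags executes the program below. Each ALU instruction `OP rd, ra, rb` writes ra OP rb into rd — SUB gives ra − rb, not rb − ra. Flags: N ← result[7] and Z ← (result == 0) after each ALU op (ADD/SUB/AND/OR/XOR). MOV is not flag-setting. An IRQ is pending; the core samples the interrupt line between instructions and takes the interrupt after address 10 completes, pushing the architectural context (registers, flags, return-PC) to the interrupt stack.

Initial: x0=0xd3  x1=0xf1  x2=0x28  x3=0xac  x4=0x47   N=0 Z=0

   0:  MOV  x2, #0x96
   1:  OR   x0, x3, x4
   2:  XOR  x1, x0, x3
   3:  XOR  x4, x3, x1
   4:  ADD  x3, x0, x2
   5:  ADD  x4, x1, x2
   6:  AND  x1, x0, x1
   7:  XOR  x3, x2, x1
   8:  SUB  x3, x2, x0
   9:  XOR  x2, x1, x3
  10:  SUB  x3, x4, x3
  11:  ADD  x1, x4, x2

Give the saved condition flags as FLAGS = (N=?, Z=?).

after  0: x0=0xd3 x1=0xf1 x2=0x96 x3=0xac x4=0x47  N=0 Z=0
after  1: x0=0xef x1=0xf1 x2=0x96 x3=0xac x4=0x47  N=1 Z=0
after  2: x0=0xef x1=0x43 x2=0x96 x3=0xac x4=0x47  N=0 Z=0
after  3: x0=0xef x1=0x43 x2=0x96 x3=0xac x4=0xef  N=1 Z=0
after  4: x0=0xef x1=0x43 x2=0x96 x3=0x85 x4=0xef  N=1 Z=0
after  5: x0=0xef x1=0x43 x2=0x96 x3=0x85 x4=0xd9  N=1 Z=0
after  6: x0=0xef x1=0x43 x2=0x96 x3=0x85 x4=0xd9  N=0 Z=0
after  7: x0=0xef x1=0x43 x2=0x96 x3=0xd5 x4=0xd9  N=1 Z=0
after  8: x0=0xef x1=0x43 x2=0x96 x3=0xa7 x4=0xd9  N=1 Z=0
after  9: x0=0xef x1=0x43 x2=0xe4 x3=0xa7 x4=0xd9  N=1 Z=0
after 10: x0=0xef x1=0x43 x2=0xe4 x3=0x32 x4=0xd9  N=0 Z=0
-- IRQ taken; context saved, return-PC = 11 --

FLAGS = (N=0, Z=0)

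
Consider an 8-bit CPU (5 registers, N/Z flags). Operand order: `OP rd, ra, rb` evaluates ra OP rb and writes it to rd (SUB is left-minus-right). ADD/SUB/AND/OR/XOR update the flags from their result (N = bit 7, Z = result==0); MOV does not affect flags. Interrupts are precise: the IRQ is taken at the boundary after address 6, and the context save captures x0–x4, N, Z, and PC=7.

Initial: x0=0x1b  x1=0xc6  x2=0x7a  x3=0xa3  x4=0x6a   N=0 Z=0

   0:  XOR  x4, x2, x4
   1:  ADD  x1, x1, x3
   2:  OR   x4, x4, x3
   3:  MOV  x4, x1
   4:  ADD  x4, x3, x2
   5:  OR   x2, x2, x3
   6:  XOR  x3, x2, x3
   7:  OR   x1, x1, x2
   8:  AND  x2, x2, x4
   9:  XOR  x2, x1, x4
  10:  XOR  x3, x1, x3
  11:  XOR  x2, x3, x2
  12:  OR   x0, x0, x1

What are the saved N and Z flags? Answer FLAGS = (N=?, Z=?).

FLAGS = (N=0, Z=0)

after  0: x0=0x1b x1=0xc6 x2=0x7a x3=0xa3 x4=0x10  N=0 Z=0
after  1: x0=0x1b x1=0x69 x2=0x7a x3=0xa3 x4=0x10  N=0 Z=0
after  2: x0=0x1b x1=0x69 x2=0x7a x3=0xa3 x4=0xb3  N=1 Z=0
after  3: x0=0x1b x1=0x69 x2=0x7a x3=0xa3 x4=0x69  N=1 Z=0
after  4: x0=0x1b x1=0x69 x2=0x7a x3=0xa3 x4=0x1d  N=0 Z=0
after  5: x0=0x1b x1=0x69 x2=0xfb x3=0xa3 x4=0x1d  N=1 Z=0
after  6: x0=0x1b x1=0x69 x2=0xfb x3=0x58 x4=0x1d  N=0 Z=0
-- IRQ taken; context saved, return-PC = 7 --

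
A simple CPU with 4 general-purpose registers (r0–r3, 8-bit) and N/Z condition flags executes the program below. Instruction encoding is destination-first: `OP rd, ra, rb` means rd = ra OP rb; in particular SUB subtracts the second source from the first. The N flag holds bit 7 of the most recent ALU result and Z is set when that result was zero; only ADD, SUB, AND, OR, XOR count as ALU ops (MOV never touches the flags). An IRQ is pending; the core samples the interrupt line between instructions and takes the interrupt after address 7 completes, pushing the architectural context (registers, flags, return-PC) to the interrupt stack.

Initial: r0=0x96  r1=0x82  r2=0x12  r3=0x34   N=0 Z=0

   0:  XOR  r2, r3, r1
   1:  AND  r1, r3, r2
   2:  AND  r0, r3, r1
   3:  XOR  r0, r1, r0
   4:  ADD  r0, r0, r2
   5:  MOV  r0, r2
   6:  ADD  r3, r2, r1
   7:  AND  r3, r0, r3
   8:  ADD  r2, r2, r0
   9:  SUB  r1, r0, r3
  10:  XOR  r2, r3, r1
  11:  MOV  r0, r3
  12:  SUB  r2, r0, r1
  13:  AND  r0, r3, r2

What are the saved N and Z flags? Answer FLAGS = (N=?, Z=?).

FLAGS = (N=1, Z=0)

after  0: r0=0x96 r1=0x82 r2=0xb6 r3=0x34  N=1 Z=0
after  1: r0=0x96 r1=0x34 r2=0xb6 r3=0x34  N=0 Z=0
after  2: r0=0x34 r1=0x34 r2=0xb6 r3=0x34  N=0 Z=0
after  3: r0=0x00 r1=0x34 r2=0xb6 r3=0x34  N=0 Z=1
after  4: r0=0xb6 r1=0x34 r2=0xb6 r3=0x34  N=1 Z=0
after  5: r0=0xb6 r1=0x34 r2=0xb6 r3=0x34  N=1 Z=0
after  6: r0=0xb6 r1=0x34 r2=0xb6 r3=0xea  N=1 Z=0
after  7: r0=0xb6 r1=0x34 r2=0xb6 r3=0xa2  N=1 Z=0
-- IRQ taken; context saved, return-PC = 8 --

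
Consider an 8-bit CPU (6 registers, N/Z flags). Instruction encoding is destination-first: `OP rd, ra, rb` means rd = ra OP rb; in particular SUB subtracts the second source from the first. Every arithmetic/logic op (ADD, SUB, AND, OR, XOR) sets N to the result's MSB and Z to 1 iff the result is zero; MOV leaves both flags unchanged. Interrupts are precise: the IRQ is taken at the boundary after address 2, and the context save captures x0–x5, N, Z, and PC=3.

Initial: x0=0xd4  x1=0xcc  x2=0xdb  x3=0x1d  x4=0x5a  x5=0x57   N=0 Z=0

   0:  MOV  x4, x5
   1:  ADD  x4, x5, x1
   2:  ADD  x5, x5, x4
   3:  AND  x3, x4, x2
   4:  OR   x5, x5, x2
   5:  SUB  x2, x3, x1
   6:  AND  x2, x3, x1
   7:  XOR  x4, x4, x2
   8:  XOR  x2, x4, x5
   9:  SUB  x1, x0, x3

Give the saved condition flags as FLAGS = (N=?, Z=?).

FLAGS = (N=0, Z=0)

after  0: x0=0xd4 x1=0xcc x2=0xdb x3=0x1d x4=0x57 x5=0x57  N=0 Z=0
after  1: x0=0xd4 x1=0xcc x2=0xdb x3=0x1d x4=0x23 x5=0x57  N=0 Z=0
after  2: x0=0xd4 x1=0xcc x2=0xdb x3=0x1d x4=0x23 x5=0x7a  N=0 Z=0
-- IRQ taken; context saved, return-PC = 3 --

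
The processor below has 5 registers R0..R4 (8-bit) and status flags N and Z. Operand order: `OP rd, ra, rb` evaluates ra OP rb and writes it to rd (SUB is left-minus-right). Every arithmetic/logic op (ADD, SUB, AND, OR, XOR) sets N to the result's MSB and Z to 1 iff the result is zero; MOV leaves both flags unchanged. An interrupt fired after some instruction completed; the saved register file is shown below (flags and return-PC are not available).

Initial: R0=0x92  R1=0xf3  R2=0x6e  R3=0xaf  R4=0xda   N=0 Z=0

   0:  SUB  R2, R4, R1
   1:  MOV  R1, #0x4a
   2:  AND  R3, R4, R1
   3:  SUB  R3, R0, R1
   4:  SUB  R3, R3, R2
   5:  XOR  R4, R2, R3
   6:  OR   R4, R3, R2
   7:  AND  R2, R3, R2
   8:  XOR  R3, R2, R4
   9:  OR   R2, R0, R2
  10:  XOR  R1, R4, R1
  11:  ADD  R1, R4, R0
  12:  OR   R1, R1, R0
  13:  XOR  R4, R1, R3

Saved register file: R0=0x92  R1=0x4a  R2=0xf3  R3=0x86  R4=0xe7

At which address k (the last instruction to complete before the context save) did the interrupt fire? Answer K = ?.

after  0: R0=0x92 R1=0xf3 R2=0xe7 R3=0xaf R4=0xda  N=1 Z=0
after  1: R0=0x92 R1=0x4a R2=0xe7 R3=0xaf R4=0xda  N=1 Z=0
after  2: R0=0x92 R1=0x4a R2=0xe7 R3=0x4a R4=0xda  N=0 Z=0
after  3: R0=0x92 R1=0x4a R2=0xe7 R3=0x48 R4=0xda  N=0 Z=0
after  4: R0=0x92 R1=0x4a R2=0xe7 R3=0x61 R4=0xda  N=0 Z=0
after  5: R0=0x92 R1=0x4a R2=0xe7 R3=0x61 R4=0x86  N=1 Z=0
after  6: R0=0x92 R1=0x4a R2=0xe7 R3=0x61 R4=0xe7  N=1 Z=0
after  7: R0=0x92 R1=0x4a R2=0x61 R3=0x61 R4=0xe7  N=0 Z=0
after  8: R0=0x92 R1=0x4a R2=0x61 R3=0x86 R4=0xe7  N=1 Z=0
after  9: R0=0x92 R1=0x4a R2=0xf3 R3=0x86 R4=0xe7  N=1 Z=0
-- IRQ taken; context saved, return-PC = 10 --

K = 9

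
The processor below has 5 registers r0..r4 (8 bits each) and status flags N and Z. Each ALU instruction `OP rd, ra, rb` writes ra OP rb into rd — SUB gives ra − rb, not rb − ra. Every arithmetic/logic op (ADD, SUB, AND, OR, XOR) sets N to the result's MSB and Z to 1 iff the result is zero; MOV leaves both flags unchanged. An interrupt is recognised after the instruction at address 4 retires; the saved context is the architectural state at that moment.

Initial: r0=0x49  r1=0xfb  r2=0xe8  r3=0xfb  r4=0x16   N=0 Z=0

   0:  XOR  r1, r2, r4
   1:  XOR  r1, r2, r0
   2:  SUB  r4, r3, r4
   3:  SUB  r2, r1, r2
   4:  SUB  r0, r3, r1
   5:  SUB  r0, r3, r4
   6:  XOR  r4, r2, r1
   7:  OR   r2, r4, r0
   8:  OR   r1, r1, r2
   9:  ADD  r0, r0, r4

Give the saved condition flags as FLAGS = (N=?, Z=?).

FLAGS = (N=0, Z=0)

after  0: r0=0x49 r1=0xfe r2=0xe8 r3=0xfb r4=0x16  N=1 Z=0
after  1: r0=0x49 r1=0xa1 r2=0xe8 r3=0xfb r4=0x16  N=1 Z=0
after  2: r0=0x49 r1=0xa1 r2=0xe8 r3=0xfb r4=0xe5  N=1 Z=0
after  3: r0=0x49 r1=0xa1 r2=0xb9 r3=0xfb r4=0xe5  N=1 Z=0
after  4: r0=0x5a r1=0xa1 r2=0xb9 r3=0xfb r4=0xe5  N=0 Z=0
-- IRQ taken; context saved, return-PC = 5 --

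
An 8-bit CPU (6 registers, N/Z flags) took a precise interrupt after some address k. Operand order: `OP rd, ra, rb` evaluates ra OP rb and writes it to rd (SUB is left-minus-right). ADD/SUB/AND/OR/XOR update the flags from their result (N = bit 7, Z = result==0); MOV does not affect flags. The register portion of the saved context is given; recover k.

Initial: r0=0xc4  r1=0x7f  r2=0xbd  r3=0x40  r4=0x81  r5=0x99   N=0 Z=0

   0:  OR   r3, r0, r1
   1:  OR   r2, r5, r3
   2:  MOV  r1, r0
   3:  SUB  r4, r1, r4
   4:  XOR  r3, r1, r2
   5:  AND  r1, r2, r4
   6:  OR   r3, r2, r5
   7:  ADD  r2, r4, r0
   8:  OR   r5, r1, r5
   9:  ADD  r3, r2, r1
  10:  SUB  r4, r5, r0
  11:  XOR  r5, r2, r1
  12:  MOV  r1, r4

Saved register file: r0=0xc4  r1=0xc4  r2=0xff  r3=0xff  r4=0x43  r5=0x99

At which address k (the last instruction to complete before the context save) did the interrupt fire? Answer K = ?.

after  0: r0=0xc4 r1=0x7f r2=0xbd r3=0xff r4=0x81 r5=0x99  N=1 Z=0
after  1: r0=0xc4 r1=0x7f r2=0xff r3=0xff r4=0x81 r5=0x99  N=1 Z=0
after  2: r0=0xc4 r1=0xc4 r2=0xff r3=0xff r4=0x81 r5=0x99  N=1 Z=0
after  3: r0=0xc4 r1=0xc4 r2=0xff r3=0xff r4=0x43 r5=0x99  N=0 Z=0
-- IRQ taken; context saved, return-PC = 4 --

K = 3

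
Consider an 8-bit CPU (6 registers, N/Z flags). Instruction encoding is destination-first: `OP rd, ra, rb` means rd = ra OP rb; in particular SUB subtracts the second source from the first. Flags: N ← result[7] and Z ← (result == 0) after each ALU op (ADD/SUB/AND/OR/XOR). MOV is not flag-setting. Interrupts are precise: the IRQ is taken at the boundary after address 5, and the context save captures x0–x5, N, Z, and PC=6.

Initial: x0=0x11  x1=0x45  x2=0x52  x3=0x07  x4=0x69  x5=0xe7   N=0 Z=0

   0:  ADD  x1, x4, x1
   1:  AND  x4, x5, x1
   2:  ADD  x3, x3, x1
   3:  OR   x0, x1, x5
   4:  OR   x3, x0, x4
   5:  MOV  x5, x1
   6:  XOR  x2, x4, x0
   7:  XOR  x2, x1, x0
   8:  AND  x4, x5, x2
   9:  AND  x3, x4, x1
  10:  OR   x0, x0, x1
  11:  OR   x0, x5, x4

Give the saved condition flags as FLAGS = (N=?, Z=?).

FLAGS = (N=1, Z=0)

after  0: x0=0x11 x1=0xae x2=0x52 x3=0x07 x4=0x69 x5=0xe7  N=1 Z=0
after  1: x0=0x11 x1=0xae x2=0x52 x3=0x07 x4=0xa6 x5=0xe7  N=1 Z=0
after  2: x0=0x11 x1=0xae x2=0x52 x3=0xb5 x4=0xa6 x5=0xe7  N=1 Z=0
after  3: x0=0xef x1=0xae x2=0x52 x3=0xb5 x4=0xa6 x5=0xe7  N=1 Z=0
after  4: x0=0xef x1=0xae x2=0x52 x3=0xef x4=0xa6 x5=0xe7  N=1 Z=0
after  5: x0=0xef x1=0xae x2=0x52 x3=0xef x4=0xa6 x5=0xae  N=1 Z=0
-- IRQ taken; context saved, return-PC = 6 --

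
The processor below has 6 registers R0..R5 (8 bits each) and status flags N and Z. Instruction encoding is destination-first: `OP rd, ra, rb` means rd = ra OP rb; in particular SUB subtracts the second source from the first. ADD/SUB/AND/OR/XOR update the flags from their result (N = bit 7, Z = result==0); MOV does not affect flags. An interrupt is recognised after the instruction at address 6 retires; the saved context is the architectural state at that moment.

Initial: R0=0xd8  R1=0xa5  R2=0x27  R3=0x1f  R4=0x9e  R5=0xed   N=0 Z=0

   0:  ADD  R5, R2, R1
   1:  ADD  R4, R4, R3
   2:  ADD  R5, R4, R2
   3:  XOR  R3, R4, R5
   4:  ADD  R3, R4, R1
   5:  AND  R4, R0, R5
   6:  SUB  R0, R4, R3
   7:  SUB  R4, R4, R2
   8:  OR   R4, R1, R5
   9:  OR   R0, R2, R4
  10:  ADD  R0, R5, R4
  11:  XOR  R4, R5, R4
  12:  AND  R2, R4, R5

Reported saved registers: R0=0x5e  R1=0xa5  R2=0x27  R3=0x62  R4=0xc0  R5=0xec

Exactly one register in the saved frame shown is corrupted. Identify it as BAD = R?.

after  0: R0=0xd8 R1=0xa5 R2=0x27 R3=0x1f R4=0x9e R5=0xcc  N=1 Z=0
after  1: R0=0xd8 R1=0xa5 R2=0x27 R3=0x1f R4=0xbd R5=0xcc  N=1 Z=0
after  2: R0=0xd8 R1=0xa5 R2=0x27 R3=0x1f R4=0xbd R5=0xe4  N=1 Z=0
after  3: R0=0xd8 R1=0xa5 R2=0x27 R3=0x59 R4=0xbd R5=0xe4  N=0 Z=0
after  4: R0=0xd8 R1=0xa5 R2=0x27 R3=0x62 R4=0xbd R5=0xe4  N=0 Z=0
after  5: R0=0xd8 R1=0xa5 R2=0x27 R3=0x62 R4=0xc0 R5=0xe4  N=1 Z=0
after  6: R0=0x5e R1=0xa5 R2=0x27 R3=0x62 R4=0xc0 R5=0xe4  N=0 Z=0
-- IRQ taken; context saved, return-PC = 7 --
mismatch: R5: reported 0xec vs actual 0xe4

BAD = R5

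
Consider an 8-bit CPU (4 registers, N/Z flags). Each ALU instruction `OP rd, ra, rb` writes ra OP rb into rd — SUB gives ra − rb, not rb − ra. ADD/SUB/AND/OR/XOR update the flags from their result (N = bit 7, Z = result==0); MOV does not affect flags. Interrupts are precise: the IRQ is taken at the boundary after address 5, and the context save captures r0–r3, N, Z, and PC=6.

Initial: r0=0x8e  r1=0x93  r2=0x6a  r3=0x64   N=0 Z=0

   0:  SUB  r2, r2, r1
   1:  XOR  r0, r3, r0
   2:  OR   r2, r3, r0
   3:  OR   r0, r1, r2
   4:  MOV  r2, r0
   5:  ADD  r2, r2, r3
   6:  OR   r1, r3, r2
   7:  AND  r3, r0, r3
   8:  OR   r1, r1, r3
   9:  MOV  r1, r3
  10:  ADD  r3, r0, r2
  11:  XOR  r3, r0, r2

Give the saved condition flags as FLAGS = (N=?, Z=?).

FLAGS = (N=0, Z=0)

after  0: r0=0x8e r1=0x93 r2=0xd7 r3=0x64  N=1 Z=0
after  1: r0=0xea r1=0x93 r2=0xd7 r3=0x64  N=1 Z=0
after  2: r0=0xea r1=0x93 r2=0xee r3=0x64  N=1 Z=0
after  3: r0=0xff r1=0x93 r2=0xee r3=0x64  N=1 Z=0
after  4: r0=0xff r1=0x93 r2=0xff r3=0x64  N=1 Z=0
after  5: r0=0xff r1=0x93 r2=0x63 r3=0x64  N=0 Z=0
-- IRQ taken; context saved, return-PC = 6 --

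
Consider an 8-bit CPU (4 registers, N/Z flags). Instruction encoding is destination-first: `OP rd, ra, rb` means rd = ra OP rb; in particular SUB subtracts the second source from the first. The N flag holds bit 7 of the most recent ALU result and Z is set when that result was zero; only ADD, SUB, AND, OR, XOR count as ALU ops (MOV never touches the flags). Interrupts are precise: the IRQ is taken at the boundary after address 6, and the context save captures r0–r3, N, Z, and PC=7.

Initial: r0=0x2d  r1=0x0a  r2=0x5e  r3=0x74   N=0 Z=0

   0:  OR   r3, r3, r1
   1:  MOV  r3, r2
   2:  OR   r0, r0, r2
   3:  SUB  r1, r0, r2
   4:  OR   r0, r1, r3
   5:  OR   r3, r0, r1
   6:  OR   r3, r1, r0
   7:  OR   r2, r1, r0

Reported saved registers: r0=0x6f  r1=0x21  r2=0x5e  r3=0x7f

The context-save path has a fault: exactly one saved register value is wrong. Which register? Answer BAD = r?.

BAD = r0

after  0: r0=0x2d r1=0x0a r2=0x5e r3=0x7e  N=0 Z=0
after  1: r0=0x2d r1=0x0a r2=0x5e r3=0x5e  N=0 Z=0
after  2: r0=0x7f r1=0x0a r2=0x5e r3=0x5e  N=0 Z=0
after  3: r0=0x7f r1=0x21 r2=0x5e r3=0x5e  N=0 Z=0
after  4: r0=0x7f r1=0x21 r2=0x5e r3=0x5e  N=0 Z=0
after  5: r0=0x7f r1=0x21 r2=0x5e r3=0x7f  N=0 Z=0
after  6: r0=0x7f r1=0x21 r2=0x5e r3=0x7f  N=0 Z=0
-- IRQ taken; context saved, return-PC = 7 --
mismatch: r0: reported 0x6f vs actual 0x7f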